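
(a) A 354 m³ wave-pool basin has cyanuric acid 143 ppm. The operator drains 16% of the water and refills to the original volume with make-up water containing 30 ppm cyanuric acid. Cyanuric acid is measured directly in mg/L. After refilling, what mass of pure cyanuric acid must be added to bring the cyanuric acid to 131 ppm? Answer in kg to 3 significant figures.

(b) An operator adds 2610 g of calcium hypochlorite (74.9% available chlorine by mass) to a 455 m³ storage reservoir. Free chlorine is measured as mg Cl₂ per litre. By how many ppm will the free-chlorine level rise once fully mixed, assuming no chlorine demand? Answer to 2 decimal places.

(a) 2.15 kg; (b) 4.30 ppm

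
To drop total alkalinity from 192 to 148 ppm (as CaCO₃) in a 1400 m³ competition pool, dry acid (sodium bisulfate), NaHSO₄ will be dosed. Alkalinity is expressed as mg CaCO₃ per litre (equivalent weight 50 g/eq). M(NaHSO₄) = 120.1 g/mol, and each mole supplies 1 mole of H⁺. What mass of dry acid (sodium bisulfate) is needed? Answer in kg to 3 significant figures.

148 kg

Volume: 1400 m³ = 1,400,000 L.
Alkalinity to neutralize: (192 − 148) = 44 mg/L as CaCO₃ × 1,400,000 L = 61,600 g as CaCO₃.
Equivalents of H⁺ required: 61,600 ÷ 50 g/eq = 1232 eq = 1232 mol NaHSO₄.
Mass of NaHSO₄: 1232 × 120.1 = 148,000 g.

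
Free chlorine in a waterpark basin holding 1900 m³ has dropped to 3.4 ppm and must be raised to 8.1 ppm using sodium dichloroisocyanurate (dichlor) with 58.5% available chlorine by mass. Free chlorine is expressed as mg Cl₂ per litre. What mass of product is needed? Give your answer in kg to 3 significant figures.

15.3 kg

Volume: 1900 m³ = 1,900,000 L.
Chlorine deficit: 8.1 − 3.4 = 4.7 ppm = 4.7 mg/L as Cl₂.
Cl₂ equivalent needed: 4.7 mg/L × 1,900,000 L = 8,930,000 mg = 8930 g.
Product at 58.5% available chlorine: 8930 / 0.585 = 15,260 g.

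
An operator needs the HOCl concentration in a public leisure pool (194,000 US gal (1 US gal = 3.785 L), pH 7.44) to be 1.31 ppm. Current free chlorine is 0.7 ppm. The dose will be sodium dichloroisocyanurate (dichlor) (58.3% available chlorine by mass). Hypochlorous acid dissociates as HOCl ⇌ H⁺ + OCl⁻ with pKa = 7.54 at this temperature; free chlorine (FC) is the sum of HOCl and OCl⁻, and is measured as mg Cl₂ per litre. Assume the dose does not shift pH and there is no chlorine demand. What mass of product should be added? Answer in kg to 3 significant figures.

Volume: 194,000 US gal × 3.785 L/gal = 734,290 L.
[OCl⁻]/[HOCl] = 10^(pH − pKa) = 10^(7.44 − 7.54) = 0.7943; fraction as HOCl = 1/(1 + 0.7943) = 0.5573.
Free chlorine required for 1.31 ppm HOCl: 1.31 / 0.5573 = 2.351 ppm.
FC to add: 2.351 − 0.7 = 1.651 mg/L as Cl₂.
Cl₂ equivalent: 1.651 mg/L × 734,290 L = 1212 g.
Product at 58.3% available Cl: 1212 / 0.583 = 2079 g.

2.08 kg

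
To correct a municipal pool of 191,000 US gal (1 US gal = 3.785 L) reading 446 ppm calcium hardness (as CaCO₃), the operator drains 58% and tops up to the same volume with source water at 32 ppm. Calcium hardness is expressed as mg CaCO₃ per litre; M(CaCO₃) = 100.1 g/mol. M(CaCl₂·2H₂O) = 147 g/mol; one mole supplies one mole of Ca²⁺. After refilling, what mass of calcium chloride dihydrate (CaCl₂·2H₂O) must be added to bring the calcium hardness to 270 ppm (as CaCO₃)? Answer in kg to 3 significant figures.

Volume: 191,000 US gal × 3.785 L/gal = 722,935 L.
After draining 58% and refilling: 446 × 0.42 + 32 × 0.58 = 205.88 ppm.
Deficit to target: 270 − 205.88 = 64.12 mg/L.
As CaCO₃: 64.12 mg/L × 722,935 L = 46,350 g; ÷ 100.1 = 463.1 mol Ca²⁺.
Mass: 463.1 × 147 = 68,070 g.

68.1 kg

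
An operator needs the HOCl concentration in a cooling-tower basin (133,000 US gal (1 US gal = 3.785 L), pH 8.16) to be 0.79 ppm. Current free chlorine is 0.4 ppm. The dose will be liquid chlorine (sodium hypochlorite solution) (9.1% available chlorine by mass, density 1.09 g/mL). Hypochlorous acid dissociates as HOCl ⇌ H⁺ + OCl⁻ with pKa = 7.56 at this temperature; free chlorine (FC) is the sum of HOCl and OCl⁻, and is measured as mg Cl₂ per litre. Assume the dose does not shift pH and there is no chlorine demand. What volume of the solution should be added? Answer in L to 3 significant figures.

Volume: 133,000 US gal × 3.785 L/gal = 503,405 L.
[OCl⁻]/[HOCl] = 10^(pH − pKa) = 10^(8.16 − 7.56) = 3.981; fraction as HOCl = 1/(1 + 3.981) = 0.2008.
Free chlorine required for 0.79 ppm HOCl: 0.79 / 0.2008 = 3.935 ppm.
FC to add: 3.935 − 0.4 = 3.535 mg/L as Cl₂.
Cl₂ equivalent: 3.535 mg/L × 503,405 L = 1780 g.
Product at 9.1% available Cl: 1780 / 0.091 = 19,560 g.
Volume: 19,560 g ÷ 1.09 g/mL = 17,940 mL.

17.9 L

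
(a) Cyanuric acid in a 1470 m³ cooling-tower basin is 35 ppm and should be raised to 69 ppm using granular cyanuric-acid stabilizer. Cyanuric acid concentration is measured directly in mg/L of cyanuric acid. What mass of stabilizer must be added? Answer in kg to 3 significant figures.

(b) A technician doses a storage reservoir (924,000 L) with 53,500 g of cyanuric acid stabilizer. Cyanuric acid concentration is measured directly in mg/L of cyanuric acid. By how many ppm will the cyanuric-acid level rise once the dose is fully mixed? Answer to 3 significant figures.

(a) 50.0 kg; (b) 57.9 ppm

(a) Volume: 1470 m³ = 1,470,000 L.
(a) CYA to add: (69 − 35) = 34 mg/L × 1,470,000 L = 49,980 g cyanuric acid.

(b) Rise: 53,500 g / 924,000 L × 1000 = 57.9 mg/L.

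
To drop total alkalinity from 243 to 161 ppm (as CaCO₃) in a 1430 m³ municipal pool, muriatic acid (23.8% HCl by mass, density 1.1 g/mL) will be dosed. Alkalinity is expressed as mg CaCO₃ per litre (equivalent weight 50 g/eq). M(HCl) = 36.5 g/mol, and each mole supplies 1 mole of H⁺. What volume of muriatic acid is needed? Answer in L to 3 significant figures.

Volume: 1430 m³ = 1,430,000 L.
Alkalinity to neutralize: (243 − 161) = 82 mg/L as CaCO₃ × 1,430,000 L = 117,300 g as CaCO₃.
Equivalents of H⁺ required: 117,300 ÷ 50 g/eq = 2345 eq = 2345 mol HCl.
Mass of HCl: 2345 × 36.5 = 85,600 g.
Mass of 23.8% solution: 85,600 / 0.238 = 359,700 g.
Volume: 359,700 g ÷ 1.1 g/mL = 327,000 mL.

327 L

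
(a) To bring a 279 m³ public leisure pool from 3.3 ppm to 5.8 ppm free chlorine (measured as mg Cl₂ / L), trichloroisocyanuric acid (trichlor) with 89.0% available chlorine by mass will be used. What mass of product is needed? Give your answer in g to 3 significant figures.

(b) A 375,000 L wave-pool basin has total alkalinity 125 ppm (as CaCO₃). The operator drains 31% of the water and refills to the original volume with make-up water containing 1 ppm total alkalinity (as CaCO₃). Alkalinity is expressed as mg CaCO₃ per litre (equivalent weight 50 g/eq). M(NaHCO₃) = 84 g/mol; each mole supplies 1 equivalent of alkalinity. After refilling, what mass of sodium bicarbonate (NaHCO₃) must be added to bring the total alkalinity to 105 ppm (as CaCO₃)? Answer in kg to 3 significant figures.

(a) Volume: 279 m³ = 279,000 L.
(a) Chlorine deficit: 5.8 − 3.3 = 2.5 ppm = 2.5 mg/L as Cl₂.
(a) Cl₂ equivalent needed: 2.5 mg/L × 279,000 L = 697,500 mg = 697.5 g.
(a) Product at 89.0% available chlorine: 697.5 / 0.89 = 783.7 g.

(b) After draining 31% and refilling: 125 × 0.69 + 1 × 0.31 = 86.56 ppm.
(b) Deficit to target: 105 − 86.56 = 18.44 mg/L.
(b) As CaCO₃: 18.44 mg/L × 375,000 L = 6915 g; ÷ 50 g/eq ÷ 1 = 138.3 mol NaHCO₃.
(b) Mass: 138.3 × 84 = 11,620 g.

(a) 784 g; (b) 11.6 kg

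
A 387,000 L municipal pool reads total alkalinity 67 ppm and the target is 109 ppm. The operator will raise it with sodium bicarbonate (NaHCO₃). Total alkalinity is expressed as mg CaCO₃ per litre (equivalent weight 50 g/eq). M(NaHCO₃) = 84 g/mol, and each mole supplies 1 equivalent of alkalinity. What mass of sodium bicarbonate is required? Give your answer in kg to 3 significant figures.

Alkalinity to add: (109 − 67) = 42 mg/L as CaCO₃ × 387,000 L = 16,250 g as CaCO₃.
Equivalents: 16,250 g ÷ 50 g/eq = 325.1 eq.
NaHCO₃ supplies 1 eq per mole → 325.1 mol.
Mass: 325.1 mol × 84 g/mol = 27,310 g.

27.3 kg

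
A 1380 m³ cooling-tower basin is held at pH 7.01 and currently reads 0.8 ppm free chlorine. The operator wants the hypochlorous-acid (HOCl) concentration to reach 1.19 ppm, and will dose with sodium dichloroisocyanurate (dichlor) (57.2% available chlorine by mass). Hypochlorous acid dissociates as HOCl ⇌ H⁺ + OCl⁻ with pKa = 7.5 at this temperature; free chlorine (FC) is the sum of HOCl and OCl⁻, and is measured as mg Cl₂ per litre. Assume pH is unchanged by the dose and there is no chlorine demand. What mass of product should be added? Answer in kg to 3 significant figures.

1.87 kg

Volume: 1380 m³ = 1,380,000 L.
[OCl⁻]/[HOCl] = 10^(pH − pKa) = 10^(7.01 − 7.5) = 0.3236; fraction as HOCl = 1/(1 + 0.3236) = 0.7555.
Free chlorine required for 1.19 ppm HOCl: 1.19 / 0.7555 = 1.575 ppm.
FC to add: 1.575 − 0.8 = 0.7751 mg/L as Cl₂.
Cl₂ equivalent: 0.7751 mg/L × 1,380,000 L = 1070 g.
Product at 57.2% available Cl: 1070 / 0.572 = 1870 g.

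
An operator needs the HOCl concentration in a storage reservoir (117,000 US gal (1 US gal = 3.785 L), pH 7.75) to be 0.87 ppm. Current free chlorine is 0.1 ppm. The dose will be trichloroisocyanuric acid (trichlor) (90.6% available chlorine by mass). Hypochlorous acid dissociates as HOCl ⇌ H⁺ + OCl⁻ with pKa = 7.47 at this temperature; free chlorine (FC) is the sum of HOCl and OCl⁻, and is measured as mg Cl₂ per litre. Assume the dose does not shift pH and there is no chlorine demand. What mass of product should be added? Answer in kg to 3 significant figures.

Volume: 117,000 US gal × 3.785 L/gal = 442,845 L.
[OCl⁻]/[HOCl] = 10^(pH − pKa) = 10^(7.75 − 7.47) = 1.905; fraction as HOCl = 1/(1 + 1.905) = 0.3442.
Free chlorine required for 0.87 ppm HOCl: 0.87 / 0.3442 = 2.528 ppm.
FC to add: 2.528 − 0.1 = 2.428 mg/L as Cl₂.
Cl₂ equivalent: 2.428 mg/L × 442,845 L = 1075 g.
Product at 90.6% available Cl: 1075 / 0.906 = 1187 g.

1.19 kg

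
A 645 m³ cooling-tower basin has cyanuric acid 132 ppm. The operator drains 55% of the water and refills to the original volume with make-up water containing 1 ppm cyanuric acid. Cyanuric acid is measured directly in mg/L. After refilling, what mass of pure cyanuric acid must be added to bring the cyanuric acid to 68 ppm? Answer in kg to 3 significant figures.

5.19 kg

Volume: 645 m³ = 645,000 L.
After draining 55% and refilling: 132 × 0.45 + 1 × 0.55 = 59.95 ppm.
Deficit to target: 68 − 59.95 = 8.05 mg/L.
Mass: 8.05 mg/L × 645,000 L = 5192 g cyanuric acid.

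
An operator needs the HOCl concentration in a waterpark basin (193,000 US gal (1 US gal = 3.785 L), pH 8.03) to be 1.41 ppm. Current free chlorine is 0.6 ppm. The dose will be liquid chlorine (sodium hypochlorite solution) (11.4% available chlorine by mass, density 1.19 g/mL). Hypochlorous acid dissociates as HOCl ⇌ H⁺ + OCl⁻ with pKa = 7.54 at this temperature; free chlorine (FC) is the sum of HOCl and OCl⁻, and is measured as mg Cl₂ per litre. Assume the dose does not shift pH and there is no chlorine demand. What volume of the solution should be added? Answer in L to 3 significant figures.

27.8 L

Volume: 193,000 US gal × 3.785 L/gal = 730,505 L.
[OCl⁻]/[HOCl] = 10^(pH − pKa) = 10^(8.03 − 7.54) = 3.09; fraction as HOCl = 1/(1 + 3.09) = 0.2445.
Free chlorine required for 1.41 ppm HOCl: 1.41 / 0.2445 = 5.767 ppm.
FC to add: 5.767 − 0.6 = 5.167 mg/L as Cl₂.
Cl₂ equivalent: 5.167 mg/L × 730,505 L = 3775 g.
Product at 11.4% available Cl: 3775 / 0.114 = 33,110 g.
Volume: 33,110 g ÷ 1.19 g/mL = 27,830 mL.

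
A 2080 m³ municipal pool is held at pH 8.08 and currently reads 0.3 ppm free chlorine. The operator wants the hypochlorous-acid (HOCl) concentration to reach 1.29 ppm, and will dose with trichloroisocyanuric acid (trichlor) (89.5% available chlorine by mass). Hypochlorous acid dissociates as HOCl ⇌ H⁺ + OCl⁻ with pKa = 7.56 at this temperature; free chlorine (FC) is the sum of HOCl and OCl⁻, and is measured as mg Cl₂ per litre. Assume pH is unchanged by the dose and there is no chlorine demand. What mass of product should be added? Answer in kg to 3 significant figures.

Volume: 2080 m³ = 2,080,000 L.
[OCl⁻]/[HOCl] = 10^(pH − pKa) = 10^(8.08 − 7.56) = 3.311; fraction as HOCl = 1/(1 + 3.311) = 0.2319.
Free chlorine required for 1.29 ppm HOCl: 1.29 / 0.2319 = 5.562 ppm.
FC to add: 5.562 − 0.3 = 5.262 mg/L as Cl₂.
Cl₂ equivalent: 5.262 mg/L × 2,080,000 L = 10,940 g.
Product at 89.5% available Cl: 10,940 / 0.895 = 12,230 g.

12.2 kg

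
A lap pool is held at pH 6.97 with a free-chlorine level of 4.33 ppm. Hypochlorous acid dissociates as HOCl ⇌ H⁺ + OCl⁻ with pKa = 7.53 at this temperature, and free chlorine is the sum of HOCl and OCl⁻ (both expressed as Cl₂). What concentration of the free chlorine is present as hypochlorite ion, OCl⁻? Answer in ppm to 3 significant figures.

[OCl⁻]/[HOCl] = 10^(pH − pKa) = 10^(6.97 − 7.53) = 10^-0.56 = 0.2754.
Fraction as HOCl = 1 / (1 + 0.2754) = 0.7841.
OCl⁻ = (1 − 0.7841) × 4.33 ppm = 0.935 ppm.

0.935 ppm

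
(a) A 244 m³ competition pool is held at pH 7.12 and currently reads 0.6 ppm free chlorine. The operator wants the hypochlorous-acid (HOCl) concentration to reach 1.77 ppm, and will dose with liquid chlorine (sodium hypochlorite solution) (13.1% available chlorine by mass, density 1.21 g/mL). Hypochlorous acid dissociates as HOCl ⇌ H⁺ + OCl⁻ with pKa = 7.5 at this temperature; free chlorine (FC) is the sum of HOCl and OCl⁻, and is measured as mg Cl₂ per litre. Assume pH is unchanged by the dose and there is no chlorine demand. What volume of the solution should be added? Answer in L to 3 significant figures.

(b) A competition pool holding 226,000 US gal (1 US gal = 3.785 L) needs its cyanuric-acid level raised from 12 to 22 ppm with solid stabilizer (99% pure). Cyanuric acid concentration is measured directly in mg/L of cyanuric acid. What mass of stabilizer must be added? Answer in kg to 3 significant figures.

(a) 2.94 L; (b) 8.64 kg

(a) Volume: 244 m³ = 244,000 L.
(a) [OCl⁻]/[HOCl] = 10^(pH − pKa) = 10^(7.12 − 7.5) = 0.4169; fraction as HOCl = 1/(1 + 0.4169) = 0.7058.
(a) Free chlorine required for 1.77 ppm HOCl: 1.77 / 0.7058 = 2.508 ppm.
(a) FC to add: 2.508 − 0.6 = 1.908 mg/L as Cl₂.
(a) Cl₂ equivalent: 1.908 mg/L × 244,000 L = 465.5 g.
(a) Product at 13.1% available Cl: 465.5 / 0.131 = 3554 g.
(a) Volume: 3554 g ÷ 1.21 g/mL = 2937 mL.

(b) Volume: 226,000 US gal × 3.785 L/gal = 855,410 L.
(b) CYA to add: (22 − 12) = 10 mg/L × 855,410 L = 8554 g cyanuric acid.
(b) At 99% purity: 8554 / 0.99 = 8641 g product.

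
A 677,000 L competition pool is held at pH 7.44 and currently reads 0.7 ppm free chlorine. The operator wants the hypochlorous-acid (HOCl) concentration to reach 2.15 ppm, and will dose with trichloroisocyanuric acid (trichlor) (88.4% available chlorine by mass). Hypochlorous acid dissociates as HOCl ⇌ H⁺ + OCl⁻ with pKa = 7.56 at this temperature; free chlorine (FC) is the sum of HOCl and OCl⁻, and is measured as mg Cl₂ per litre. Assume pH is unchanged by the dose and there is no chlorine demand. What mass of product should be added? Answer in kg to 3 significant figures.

2.36 kg

[OCl⁻]/[HOCl] = 10^(pH − pKa) = 10^(7.44 − 7.56) = 0.7586; fraction as HOCl = 1/(1 + 0.7586) = 0.5686.
Free chlorine required for 2.15 ppm HOCl: 2.15 / 0.5686 = 3.781 ppm.
FC to add: 3.781 − 0.7 = 3.081 mg/L as Cl₂.
Cl₂ equivalent: 3.081 mg/L × 677,000 L = 2086 g.
Product at 88.4% available Cl: 2086 / 0.884 = 2359 g.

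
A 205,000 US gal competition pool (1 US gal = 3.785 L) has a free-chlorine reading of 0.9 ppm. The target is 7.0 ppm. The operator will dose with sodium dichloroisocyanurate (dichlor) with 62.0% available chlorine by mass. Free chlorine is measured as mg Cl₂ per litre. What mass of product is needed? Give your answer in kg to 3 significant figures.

7.63 kg

Volume: 205,000 US gal × 3.785 L/gal = 775,925 L.
Chlorine deficit: 7.0 − 0.9 = 6.1 ppm = 6.1 mg/L as Cl₂.
Cl₂ equivalent needed: 6.1 mg/L × 775,925 L = 4,733,000 mg = 4733 g.
Product at 62.0% available chlorine: 4733 / 0.62 = 7634 g.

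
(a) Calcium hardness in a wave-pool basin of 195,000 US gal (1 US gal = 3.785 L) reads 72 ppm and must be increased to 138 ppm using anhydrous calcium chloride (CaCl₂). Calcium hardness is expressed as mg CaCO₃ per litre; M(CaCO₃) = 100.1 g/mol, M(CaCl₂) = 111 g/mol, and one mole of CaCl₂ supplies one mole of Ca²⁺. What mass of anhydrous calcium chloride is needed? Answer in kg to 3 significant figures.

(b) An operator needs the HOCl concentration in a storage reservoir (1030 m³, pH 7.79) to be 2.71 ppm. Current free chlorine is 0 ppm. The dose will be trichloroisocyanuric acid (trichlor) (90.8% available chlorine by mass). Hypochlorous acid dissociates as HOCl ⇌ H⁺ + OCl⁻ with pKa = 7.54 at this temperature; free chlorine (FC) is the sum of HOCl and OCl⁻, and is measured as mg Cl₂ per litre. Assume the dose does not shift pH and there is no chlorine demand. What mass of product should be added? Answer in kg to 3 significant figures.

(a) 54.0 kg; (b) 8.54 kg

(a) Volume: 195,000 US gal × 3.785 L/gal = 738,075 L.
(a) Hardness to add: (138 − 72) = 66 mg/L as CaCO₃ × 738,075 L = 48,710 g as CaCO₃.
(a) Moles of Ca²⁺ (1 mol Ca²⁺ ≡ 1 mol CaCO₃): 48,710 / 100.1 g/mol = 486.6 mol.
(a) Mass of CaCl₂: 486.6 × 111 = 54,020 g.

(b) Volume: 1030 m³ = 1,030,000 L.
(b) [OCl⁻]/[HOCl] = 10^(pH − pKa) = 10^(7.79 − 7.54) = 1.778; fraction as HOCl = 1/(1 + 1.778) = 0.3599.
(b) Free chlorine required for 2.71 ppm HOCl: 2.71 / 0.3599 = 7.529 ppm.
(b) FC to add: 7.529 − 0 = 7.529 mg/L as Cl₂.
(b) Cl₂ equivalent: 7.529 mg/L × 1,030,000 L = 7755 g.
(b) Product at 90.8% available Cl: 7755 / 0.908 = 8541 g.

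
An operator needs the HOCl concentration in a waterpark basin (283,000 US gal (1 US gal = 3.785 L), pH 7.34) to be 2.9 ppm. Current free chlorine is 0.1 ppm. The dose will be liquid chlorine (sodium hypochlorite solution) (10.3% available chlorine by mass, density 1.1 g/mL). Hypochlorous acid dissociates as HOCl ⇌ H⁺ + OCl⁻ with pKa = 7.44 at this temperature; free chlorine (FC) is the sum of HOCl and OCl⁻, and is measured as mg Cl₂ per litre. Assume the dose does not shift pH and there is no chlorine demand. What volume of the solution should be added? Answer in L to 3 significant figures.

48.2 L

Volume: 283,000 US gal × 3.785 L/gal = 1,071,155 L.
[OCl⁻]/[HOCl] = 10^(pH − pKa) = 10^(7.34 − 7.44) = 0.7943; fraction as HOCl = 1/(1 + 0.7943) = 0.5573.
Free chlorine required for 2.9 ppm HOCl: 2.9 / 0.5573 = 5.204 ppm.
FC to add: 5.204 − 0.1 = 5.104 mg/L as Cl₂.
Cl₂ equivalent: 5.104 mg/L × 1,071,155 L = 5467 g.
Product at 10.3% available Cl: 5467 / 0.103 = 53,070 g.
Volume: 53,070 g ÷ 1.1 g/mL = 48,250 mL.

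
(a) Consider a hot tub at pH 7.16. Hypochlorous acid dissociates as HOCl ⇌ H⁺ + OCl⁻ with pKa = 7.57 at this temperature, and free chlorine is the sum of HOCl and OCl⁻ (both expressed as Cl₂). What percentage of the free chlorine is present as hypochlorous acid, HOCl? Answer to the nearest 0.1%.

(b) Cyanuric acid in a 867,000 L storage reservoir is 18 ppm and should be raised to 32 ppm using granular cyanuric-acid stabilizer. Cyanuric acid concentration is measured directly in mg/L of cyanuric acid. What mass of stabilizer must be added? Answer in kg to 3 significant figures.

(a) 72.0%; (b) 12.1 kg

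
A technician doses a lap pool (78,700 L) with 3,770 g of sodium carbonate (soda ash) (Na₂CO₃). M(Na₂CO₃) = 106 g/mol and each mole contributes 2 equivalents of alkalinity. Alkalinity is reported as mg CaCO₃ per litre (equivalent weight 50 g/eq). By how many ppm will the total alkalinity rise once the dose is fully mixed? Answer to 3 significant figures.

45.2 ppm

Moles of Na₂CO₃: 3,770 g ÷ 106 g/mol = 35.57 mol → 71.13 eq of alkalinity.
As CaCO₃: 71.13 eq × 50 g/eq = 3557 g.
Rise: 3557 g / 78,700 L × 1000 = 45.19 mg/L.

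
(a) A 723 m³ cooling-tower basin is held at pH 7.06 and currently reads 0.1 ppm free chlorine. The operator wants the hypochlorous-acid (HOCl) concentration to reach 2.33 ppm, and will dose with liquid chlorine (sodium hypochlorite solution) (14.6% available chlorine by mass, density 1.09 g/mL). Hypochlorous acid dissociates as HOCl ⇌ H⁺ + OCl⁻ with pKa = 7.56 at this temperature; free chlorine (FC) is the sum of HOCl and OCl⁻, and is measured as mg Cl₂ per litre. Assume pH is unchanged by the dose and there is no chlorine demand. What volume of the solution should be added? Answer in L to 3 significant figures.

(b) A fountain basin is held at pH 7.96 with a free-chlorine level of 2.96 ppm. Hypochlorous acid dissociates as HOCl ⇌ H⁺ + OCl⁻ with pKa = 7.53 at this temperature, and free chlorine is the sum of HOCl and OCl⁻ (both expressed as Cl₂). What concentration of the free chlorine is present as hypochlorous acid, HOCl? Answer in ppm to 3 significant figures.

(a) 13.5 L; (b) 0.802 ppm

(a) Volume: 723 m³ = 723,000 L.
(a) [OCl⁻]/[HOCl] = 10^(pH − pKa) = 10^(7.06 − 7.56) = 0.3162; fraction as HOCl = 1/(1 + 0.3162) = 0.7597.
(a) Free chlorine required for 2.33 ppm HOCl: 2.33 / 0.7597 = 3.067 ppm.
(a) FC to add: 3.067 − 0.1 = 2.967 mg/L as Cl₂.
(a) Cl₂ equivalent: 2.967 mg/L × 723,000 L = 2145 g.
(a) Product at 14.6% available Cl: 2145 / 0.146 = 14,690 g.
(a) Volume: 14,690 g ÷ 1.09 g/mL = 13,480 mL.

(b) [OCl⁻]/[HOCl] = 10^(pH − pKa) = 10^(7.96 − 7.53) = 10^0.43 = 2.692.
(b) Fraction as HOCl = 1 / (1 + 2.692) = 0.2709.
(b) HOCl = 0.2709 × 2.96 ppm = 0.8018 ppm.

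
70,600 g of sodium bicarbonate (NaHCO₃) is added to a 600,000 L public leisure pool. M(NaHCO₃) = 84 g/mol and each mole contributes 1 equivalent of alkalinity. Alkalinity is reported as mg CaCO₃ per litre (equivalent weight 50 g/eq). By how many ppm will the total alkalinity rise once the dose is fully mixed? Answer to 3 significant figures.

70.0 ppm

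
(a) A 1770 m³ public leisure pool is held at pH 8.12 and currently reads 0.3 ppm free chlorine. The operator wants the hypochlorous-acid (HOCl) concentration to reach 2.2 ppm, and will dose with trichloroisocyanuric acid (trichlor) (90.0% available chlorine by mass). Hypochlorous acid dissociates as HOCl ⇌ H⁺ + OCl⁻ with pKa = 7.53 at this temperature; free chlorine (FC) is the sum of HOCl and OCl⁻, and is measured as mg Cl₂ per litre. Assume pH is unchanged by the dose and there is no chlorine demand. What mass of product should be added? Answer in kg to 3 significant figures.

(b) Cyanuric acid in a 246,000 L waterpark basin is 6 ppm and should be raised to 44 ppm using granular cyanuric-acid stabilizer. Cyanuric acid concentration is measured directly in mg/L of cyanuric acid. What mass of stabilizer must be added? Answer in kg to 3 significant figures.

(a) Volume: 1770 m³ = 1,770,000 L.
(a) [OCl⁻]/[HOCl] = 10^(pH − pKa) = 10^(8.12 − 7.53) = 3.89; fraction as HOCl = 1/(1 + 3.89) = 0.2045.
(a) Free chlorine required for 2.2 ppm HOCl: 2.2 / 0.2045 = 10.76 ppm.
(a) FC to add: 10.76 − 0.3 = 10.46 mg/L as Cl₂.
(a) Cl₂ equivalent: 10.46 mg/L × 1,770,000 L = 18,510 g.
(a) Product at 90.0% available Cl: 18,510 / 0.9 = 20,570 g.

(b) CYA to add: (44 − 6) = 38 mg/L × 246,000 L = 9348 g cyanuric acid.

(a) 20.6 kg; (b) 9.35 kg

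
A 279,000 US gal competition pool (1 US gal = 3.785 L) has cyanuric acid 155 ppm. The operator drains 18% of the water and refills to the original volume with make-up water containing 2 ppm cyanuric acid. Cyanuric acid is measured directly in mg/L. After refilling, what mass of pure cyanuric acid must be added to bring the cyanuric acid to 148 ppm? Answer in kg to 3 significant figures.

Volume: 279,000 US gal × 3.785 L/gal = 1,056,015 L.
After draining 18% and refilling: 155 × 0.82 + 2 × 0.18 = 127.46 ppm.
Deficit to target: 148 − 127.46 = 20.54 mg/L.
Mass: 20.54 mg/L × 1,056,015 L = 21,690 g cyanuric acid.

21.7 kg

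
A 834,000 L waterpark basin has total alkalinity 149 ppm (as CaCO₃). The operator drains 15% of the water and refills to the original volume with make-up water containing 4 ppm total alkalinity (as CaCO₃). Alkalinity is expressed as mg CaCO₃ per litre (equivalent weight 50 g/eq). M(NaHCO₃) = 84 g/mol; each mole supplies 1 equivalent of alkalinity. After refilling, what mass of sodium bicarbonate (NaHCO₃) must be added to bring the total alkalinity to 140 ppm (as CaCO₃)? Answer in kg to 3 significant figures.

17.9 kg

After draining 15% and refilling: 149 × 0.85 + 4 × 0.15 = 127.25 ppm.
Deficit to target: 140 − 127.25 = 12.75 mg/L.
As CaCO₃: 12.75 mg/L × 834,000 L = 10,630 g; ÷ 50 g/eq ÷ 1 = 212.7 mol NaHCO₃.
Mass: 212.7 × 84 = 17,860 g.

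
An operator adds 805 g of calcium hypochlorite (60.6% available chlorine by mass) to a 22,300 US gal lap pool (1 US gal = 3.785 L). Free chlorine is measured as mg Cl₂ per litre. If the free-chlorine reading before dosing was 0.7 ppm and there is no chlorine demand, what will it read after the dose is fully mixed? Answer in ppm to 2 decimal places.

6.48 ppm

Volume: 22,300 US gal × 3.785 L/gal = 84,406 L.
Available chlorine delivered: 805 g × 0.606 = 487.8 g as Cl₂.
Concentration rise: 487.8 g / 84,406 L = 5.78 mg/L = 5.78 ppm.
Final FC: 0.7 + 5.78 = 6.48 ppm.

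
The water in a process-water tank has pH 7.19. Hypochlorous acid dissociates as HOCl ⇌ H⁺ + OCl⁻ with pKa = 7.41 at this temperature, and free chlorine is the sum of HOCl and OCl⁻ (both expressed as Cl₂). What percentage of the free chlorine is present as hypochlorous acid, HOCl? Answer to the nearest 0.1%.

[OCl⁻]/[HOCl] = 10^(pH − pKa) = 10^(7.19 − 7.41) = 10^-0.22 = 0.6026.
Fraction as HOCl = 1 / (1 + 0.6026) = 0.624.

62.4%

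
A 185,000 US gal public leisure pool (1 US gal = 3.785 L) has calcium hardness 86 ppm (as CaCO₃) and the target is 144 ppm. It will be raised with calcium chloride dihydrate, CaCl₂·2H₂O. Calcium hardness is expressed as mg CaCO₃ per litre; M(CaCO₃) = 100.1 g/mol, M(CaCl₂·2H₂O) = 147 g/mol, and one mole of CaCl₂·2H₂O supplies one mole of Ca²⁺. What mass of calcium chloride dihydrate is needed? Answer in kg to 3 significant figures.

Volume: 185,000 US gal × 3.785 L/gal = 700,225 L.
Hardness to add: (144 − 86) = 58 mg/L as CaCO₃ × 700,225 L = 40,610 g as CaCO₃.
Moles of Ca²⁺ (1 mol Ca²⁺ ≡ 1 mol CaCO₃): 40,610 / 100.1 g/mol = 405.7 mol.
Mass of CaCl₂·2H₂O: 405.7 × 147 = 59,640 g.

59.6 kg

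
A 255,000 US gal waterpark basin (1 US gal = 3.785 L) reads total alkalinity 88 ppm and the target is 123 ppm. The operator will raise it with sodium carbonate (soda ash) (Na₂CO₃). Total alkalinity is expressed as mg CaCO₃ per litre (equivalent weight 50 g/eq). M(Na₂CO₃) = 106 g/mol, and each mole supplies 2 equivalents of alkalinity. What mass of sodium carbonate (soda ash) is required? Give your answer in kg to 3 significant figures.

35.8 kg

Volume: 255,000 US gal × 3.785 L/gal = 965,175 L.
Alkalinity to add: (123 − 88) = 35 mg/L as CaCO₃ × 965,175 L = 33,780 g as CaCO₃.
Equivalents: 33,780 g ÷ 50 g/eq = 675.6 eq.
Each mole of Na₂CO₃ supplies 2 eq, so 675.6 / 2 = 337.8 mol.
Mass: 337.8 mol × 106 g/mol = 35,810 g.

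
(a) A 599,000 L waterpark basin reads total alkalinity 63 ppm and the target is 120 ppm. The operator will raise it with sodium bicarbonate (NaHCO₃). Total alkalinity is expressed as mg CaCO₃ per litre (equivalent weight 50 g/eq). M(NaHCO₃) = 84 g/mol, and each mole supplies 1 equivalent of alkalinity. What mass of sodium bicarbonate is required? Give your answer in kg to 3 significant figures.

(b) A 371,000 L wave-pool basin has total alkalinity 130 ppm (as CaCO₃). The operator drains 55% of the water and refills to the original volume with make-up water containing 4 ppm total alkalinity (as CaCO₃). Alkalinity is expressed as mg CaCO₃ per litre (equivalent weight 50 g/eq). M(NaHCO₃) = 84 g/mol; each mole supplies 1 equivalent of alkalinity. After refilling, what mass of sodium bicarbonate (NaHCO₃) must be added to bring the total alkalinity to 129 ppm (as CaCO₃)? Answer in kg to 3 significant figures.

(a) 57.4 kg; (b) 42.6 kg

(a) Alkalinity to add: (120 − 63) = 57 mg/L as CaCO₃ × 599,000 L = 34,140 g as CaCO₃.
(a) Equivalents: 34,140 g ÷ 50 g/eq = 682.9 eq.
(a) NaHCO₃ supplies 1 eq per mole → 682.9 mol.
(a) Mass: 682.9 mol × 84 g/mol = 57,360 g.

(b) After draining 55% and refilling: 130 × 0.45 + 4 × 0.55 = 60.7 ppm.
(b) Deficit to target: 129 − 60.7 = 68.3 mg/L.
(b) As CaCO₃: 68.3 mg/L × 371,000 L = 25,340 g; ÷ 50 g/eq ÷ 1 = 506.8 mol NaHCO₃.
(b) Mass: 506.8 × 84 = 42,570 g.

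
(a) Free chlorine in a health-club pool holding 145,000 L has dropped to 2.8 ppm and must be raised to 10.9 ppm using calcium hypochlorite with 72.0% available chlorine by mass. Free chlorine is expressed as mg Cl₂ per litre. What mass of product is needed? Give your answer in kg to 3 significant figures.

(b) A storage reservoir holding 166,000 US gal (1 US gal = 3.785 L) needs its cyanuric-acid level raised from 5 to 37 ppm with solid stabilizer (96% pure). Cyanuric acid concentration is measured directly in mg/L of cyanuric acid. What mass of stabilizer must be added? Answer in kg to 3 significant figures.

(a) 1.63 kg; (b) 20.9 kg

(a) Chlorine deficit: 10.9 − 2.8 = 8.1 ppm = 8.1 mg/L as Cl₂.
(a) Cl₂ equivalent needed: 8.1 mg/L × 145,000 L = 1,174,000 mg = 1174 g.
(a) Product at 72.0% available chlorine: 1174 / 0.72 = 1631 g.

(b) Volume: 166,000 US gal × 3.785 L/gal = 628,310 L.
(b) CYA to add: (37 − 5) = 32 mg/L × 628,310 L = 20,110 g cyanuric acid.
(b) At 96% purity: 20,110 / 0.96 = 20,940 g product.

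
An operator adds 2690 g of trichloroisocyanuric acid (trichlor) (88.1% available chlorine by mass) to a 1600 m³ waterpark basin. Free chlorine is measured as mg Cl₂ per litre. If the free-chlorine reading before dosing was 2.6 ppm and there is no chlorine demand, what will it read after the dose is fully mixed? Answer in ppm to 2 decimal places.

Volume: 1600 m³ = 1,600,000 L.
Available chlorine delivered: 2690 g × 0.881 = 2370 g as Cl₂.
Concentration rise: 2370 g / 1,600,000 L = 1.481 mg/L = 1.48 ppm.
Final FC: 2.6 + 1.48 = 4.08 ppm.

4.08 ppm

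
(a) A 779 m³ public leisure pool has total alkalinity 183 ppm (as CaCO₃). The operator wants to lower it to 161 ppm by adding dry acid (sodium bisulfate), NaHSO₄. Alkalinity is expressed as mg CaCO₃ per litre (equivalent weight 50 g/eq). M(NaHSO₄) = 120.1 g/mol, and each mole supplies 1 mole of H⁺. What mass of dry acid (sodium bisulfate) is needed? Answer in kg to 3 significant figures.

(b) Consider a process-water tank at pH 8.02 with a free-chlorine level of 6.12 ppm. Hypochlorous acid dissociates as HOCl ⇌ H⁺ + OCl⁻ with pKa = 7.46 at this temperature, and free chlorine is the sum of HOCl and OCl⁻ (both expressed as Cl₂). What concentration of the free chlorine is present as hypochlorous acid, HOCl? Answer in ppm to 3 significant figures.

(a) Volume: 779 m³ = 779,000 L.
(a) Alkalinity to neutralize: (183 − 161) = 22 mg/L as CaCO₃ × 779,000 L = 17,140 g as CaCO₃.
(a) Equivalents of H⁺ required: 17,140 ÷ 50 g/eq = 342.8 eq = 342.8 mol NaHSO₄.
(a) Mass of NaHSO₄: 342.8 × 120.1 = 41,170 g.

(b) [OCl⁻]/[HOCl] = 10^(pH − pKa) = 10^(8.02 − 7.46) = 10^0.56 = 3.631.
(b) Fraction as HOCl = 1 / (1 + 3.631) = 0.2159.
(b) HOCl = 0.2159 × 6.12 ppm = 1.322 ppm.

(a) 41.2 kg; (b) 1.32 ppm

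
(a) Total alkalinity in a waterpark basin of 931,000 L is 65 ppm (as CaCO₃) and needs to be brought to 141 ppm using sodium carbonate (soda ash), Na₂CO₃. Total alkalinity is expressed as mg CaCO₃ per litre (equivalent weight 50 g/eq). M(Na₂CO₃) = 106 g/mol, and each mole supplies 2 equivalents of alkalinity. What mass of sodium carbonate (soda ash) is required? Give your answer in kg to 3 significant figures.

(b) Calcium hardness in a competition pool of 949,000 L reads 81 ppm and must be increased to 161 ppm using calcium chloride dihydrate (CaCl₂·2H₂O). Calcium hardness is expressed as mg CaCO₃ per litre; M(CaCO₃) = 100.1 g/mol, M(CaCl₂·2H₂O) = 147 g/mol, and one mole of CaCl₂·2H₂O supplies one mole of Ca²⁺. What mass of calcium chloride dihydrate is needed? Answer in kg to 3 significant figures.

(a) 75.0 kg; (b) 111 kg

(a) Alkalinity to add: (141 − 65) = 76 mg/L as CaCO₃ × 931,000 L = 70,760 g as CaCO₃.
(a) Equivalents: 70,760 g ÷ 50 g/eq = 1415 eq.
(a) Each mole of Na₂CO₃ supplies 2 eq, so 1415 / 2 = 707.6 mol.
(a) Mass: 707.6 mol × 106 g/mol = 75,000 g.

(b) Hardness to add: (161 − 81) = 80 mg/L as CaCO₃ × 949,000 L = 75,920 g as CaCO₃.
(b) Moles of Ca²⁺ (1 mol Ca²⁺ ≡ 1 mol CaCO₃): 75,920 / 100.1 g/mol = 758.4 mol.
(b) Mass of CaCl₂·2H₂O: 758.4 × 147 = 111,500 g.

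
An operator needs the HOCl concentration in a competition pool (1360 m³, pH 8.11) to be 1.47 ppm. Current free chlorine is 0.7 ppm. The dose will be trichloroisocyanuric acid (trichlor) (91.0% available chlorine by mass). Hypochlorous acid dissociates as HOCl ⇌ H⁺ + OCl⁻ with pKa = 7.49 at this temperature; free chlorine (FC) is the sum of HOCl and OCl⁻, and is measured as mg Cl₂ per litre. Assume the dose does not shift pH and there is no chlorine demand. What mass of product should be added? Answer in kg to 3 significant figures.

Volume: 1360 m³ = 1,360,000 L.
[OCl⁻]/[HOCl] = 10^(pH − pKa) = 10^(8.11 − 7.49) = 4.169; fraction as HOCl = 1/(1 + 4.169) = 0.1935.
Free chlorine required for 1.47 ppm HOCl: 1.47 / 0.1935 = 7.598 ppm.
FC to add: 7.598 − 0.7 = 6.898 mg/L as Cl₂.
Cl₂ equivalent: 6.898 mg/L × 1,360,000 L = 9381 g.
Product at 91.0% available Cl: 9381 / 0.91 = 10,310 g.

10.3 kg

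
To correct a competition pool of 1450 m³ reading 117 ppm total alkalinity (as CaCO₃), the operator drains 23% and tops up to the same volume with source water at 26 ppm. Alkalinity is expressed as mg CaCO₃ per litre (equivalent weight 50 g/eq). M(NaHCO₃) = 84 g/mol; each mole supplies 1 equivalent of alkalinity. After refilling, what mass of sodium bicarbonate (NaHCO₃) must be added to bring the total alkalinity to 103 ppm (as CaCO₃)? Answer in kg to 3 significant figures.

16.9 kg

Volume: 1450 m³ = 1,450,000 L.
After draining 23% and refilling: 117 × 0.77 + 26 × 0.23 = 96.07 ppm.
Deficit to target: 103 − 96.07 = 6.93 mg/L.
As CaCO₃: 6.93 mg/L × 1,450,000 L = 10,050 g; ÷ 50 g/eq ÷ 1 = 201 mol NaHCO₃.
Mass: 201 × 84 = 16,880 g.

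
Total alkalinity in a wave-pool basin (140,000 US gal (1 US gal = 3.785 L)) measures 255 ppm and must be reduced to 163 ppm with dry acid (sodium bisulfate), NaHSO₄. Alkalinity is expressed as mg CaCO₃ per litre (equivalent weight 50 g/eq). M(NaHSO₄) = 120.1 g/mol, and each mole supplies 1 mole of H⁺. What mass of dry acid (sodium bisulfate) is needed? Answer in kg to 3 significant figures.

117 kg

Volume: 140,000 US gal × 3.785 L/gal = 529,900 L.
Alkalinity to neutralize: (255 − 163) = 92 mg/L as CaCO₃ × 529,900 L = 48,750 g as CaCO₃.
Equivalents of H⁺ required: 48,750 ÷ 50 g/eq = 975 eq = 975 mol NaHSO₄.
Mass of NaHSO₄: 975 × 120.1 = 117,100 g.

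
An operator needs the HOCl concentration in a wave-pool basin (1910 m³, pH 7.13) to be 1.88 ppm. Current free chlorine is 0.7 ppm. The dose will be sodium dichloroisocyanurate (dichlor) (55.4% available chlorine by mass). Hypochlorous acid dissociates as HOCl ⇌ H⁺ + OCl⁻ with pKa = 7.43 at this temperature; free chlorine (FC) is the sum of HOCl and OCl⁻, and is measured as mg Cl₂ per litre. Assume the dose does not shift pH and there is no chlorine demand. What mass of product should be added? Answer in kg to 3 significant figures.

Volume: 1910 m³ = 1,910,000 L.
[OCl⁻]/[HOCl] = 10^(pH − pKa) = 10^(7.13 − 7.43) = 0.5012; fraction as HOCl = 1/(1 + 0.5012) = 0.6661.
Free chlorine required for 1.88 ppm HOCl: 1.88 / 0.6661 = 2.822 ppm.
FC to add: 2.822 − 0.7 = 2.122 mg/L as Cl₂.
Cl₂ equivalent: 2.122 mg/L × 1,910,000 L = 4053 g.
Product at 55.4% available Cl: 4053 / 0.554 = 7317 g.

7.32 kg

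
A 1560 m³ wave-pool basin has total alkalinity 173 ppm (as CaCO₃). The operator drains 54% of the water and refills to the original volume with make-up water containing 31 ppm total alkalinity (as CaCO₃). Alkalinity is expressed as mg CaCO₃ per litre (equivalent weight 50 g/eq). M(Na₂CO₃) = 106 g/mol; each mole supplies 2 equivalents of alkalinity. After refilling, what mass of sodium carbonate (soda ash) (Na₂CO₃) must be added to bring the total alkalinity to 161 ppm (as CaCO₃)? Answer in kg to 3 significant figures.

Volume: 1560 m³ = 1,560,000 L.
After draining 54% and refilling: 173 × 0.46 + 31 × 0.54 = 96.32 ppm.
Deficit to target: 161 − 96.32 = 64.68 mg/L.
As CaCO₃: 64.68 mg/L × 1,560,000 L = 100,900 g; ÷ 50 g/eq ÷ 2 = 1009 mol Na₂CO₃.
Mass: 1009 × 106 = 107,000 g.

107 kg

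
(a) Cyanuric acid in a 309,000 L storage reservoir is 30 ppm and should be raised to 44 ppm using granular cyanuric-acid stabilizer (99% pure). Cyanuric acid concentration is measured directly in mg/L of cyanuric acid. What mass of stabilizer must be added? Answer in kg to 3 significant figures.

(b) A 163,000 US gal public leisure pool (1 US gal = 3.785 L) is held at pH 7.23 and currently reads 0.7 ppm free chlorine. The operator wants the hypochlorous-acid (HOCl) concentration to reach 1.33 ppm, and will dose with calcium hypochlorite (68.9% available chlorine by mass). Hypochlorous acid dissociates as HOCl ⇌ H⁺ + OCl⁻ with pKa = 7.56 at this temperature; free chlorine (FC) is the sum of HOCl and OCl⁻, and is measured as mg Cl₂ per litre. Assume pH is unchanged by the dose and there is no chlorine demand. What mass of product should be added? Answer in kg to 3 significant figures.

(a) CYA to add: (44 − 30) = 14 mg/L × 309,000 L = 4326 g cyanuric acid.
(a) At 99% purity: 4326 / 0.99 = 4370 g product.

(b) Volume: 163,000 US gal × 3.785 L/gal = 616,955 L.
(b) [OCl⁻]/[HOCl] = 10^(pH − pKa) = 10^(7.23 − 7.56) = 0.4677; fraction as HOCl = 1/(1 + 0.4677) = 0.6813.
(b) Free chlorine required for 1.33 ppm HOCl: 1.33 / 0.6813 = 1.952 ppm.
(b) FC to add: 1.952 − 0.7 = 1.252 mg/L as Cl₂.
(b) Cl₂ equivalent: 1.252 mg/L × 616,955 L = 772.5 g.
(b) Product at 68.9% available Cl: 772.5 / 0.689 = 1121 g.

(a) 4.37 kg; (b) 1.12 kg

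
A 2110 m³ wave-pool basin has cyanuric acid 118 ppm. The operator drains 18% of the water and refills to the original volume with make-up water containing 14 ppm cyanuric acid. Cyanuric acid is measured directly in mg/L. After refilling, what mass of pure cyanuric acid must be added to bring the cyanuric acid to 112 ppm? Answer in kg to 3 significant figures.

Volume: 2110 m³ = 2,110,000 L.
After draining 18% and refilling: 118 × 0.82 + 14 × 0.18 = 99.28 ppm.
Deficit to target: 112 − 99.28 = 12.72 mg/L.
Mass: 12.72 mg/L × 2,110,000 L = 26,840 g cyanuric acid.

26.8 kg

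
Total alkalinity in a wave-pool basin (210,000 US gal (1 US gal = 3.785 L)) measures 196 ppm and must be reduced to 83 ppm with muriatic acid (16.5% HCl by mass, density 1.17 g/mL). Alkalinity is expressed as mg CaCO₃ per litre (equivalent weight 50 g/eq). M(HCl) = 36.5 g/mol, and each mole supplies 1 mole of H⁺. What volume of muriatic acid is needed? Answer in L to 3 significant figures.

Volume: 210,000 US gal × 3.785 L/gal = 794,850 L.
Alkalinity to neutralize: (196 − 83) = 113 mg/L as CaCO₃ × 794,850 L = 89,820 g as CaCO₃.
Equivalents of H⁺ required: 89,820 ÷ 50 g/eq = 1796 eq = 1796 mol HCl.
Mass of HCl: 1796 × 36.5 = 65,570 g.
Mass of 16.5% solution: 65,570 / 0.165 = 397,400 g.
Volume: 397,400 g ÷ 1.17 g/mL = 339,600 mL.

340 L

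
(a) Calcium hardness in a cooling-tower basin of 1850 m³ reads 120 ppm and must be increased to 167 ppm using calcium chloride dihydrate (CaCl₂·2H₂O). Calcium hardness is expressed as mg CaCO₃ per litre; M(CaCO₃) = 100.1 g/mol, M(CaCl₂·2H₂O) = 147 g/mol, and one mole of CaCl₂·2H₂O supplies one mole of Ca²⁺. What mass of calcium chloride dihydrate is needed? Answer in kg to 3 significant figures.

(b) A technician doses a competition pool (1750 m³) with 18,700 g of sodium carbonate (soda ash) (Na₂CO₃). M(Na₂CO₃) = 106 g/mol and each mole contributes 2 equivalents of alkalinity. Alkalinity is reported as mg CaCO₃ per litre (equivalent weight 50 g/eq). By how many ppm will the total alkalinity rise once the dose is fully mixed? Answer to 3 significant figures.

(a) 128 kg; (b) 10.1 ppm

(a) Volume: 1850 m³ = 1,850,000 L.
(a) Hardness to add: (167 − 120) = 47 mg/L as CaCO₃ × 1,850,000 L = 86,950 g as CaCO₃.
(a) Moles of Ca²⁺ (1 mol Ca²⁺ ≡ 1 mol CaCO₃): 86,950 / 100.1 g/mol = 868.6 mol.
(a) Mass of CaCl₂·2H₂O: 868.6 × 147 = 127,700 g.

(b) Volume: 1750 m³ = 1,750,000 L.
(b) Moles of Na₂CO₃: 18,700 g ÷ 106 g/mol = 176.4 mol → 352.8 eq of alkalinity.
(b) As CaCO₃: 352.8 eq × 50 g/eq = 17,640 g.
(b) Rise: 17,640 g / 1,750,000 L × 1000 = 10.08 mg/L.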